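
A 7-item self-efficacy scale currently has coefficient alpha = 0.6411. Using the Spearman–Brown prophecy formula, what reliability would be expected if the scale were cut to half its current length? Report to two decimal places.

predicted reliability = 0.47

Length factor m = 1/2
α' = m·α / (1 − (1−m)·α)
   = 1/2 × 0.6411 / (1 − (1 − 1/2) × 0.6411)
   = 0.3206 / 0.6794 = 0.47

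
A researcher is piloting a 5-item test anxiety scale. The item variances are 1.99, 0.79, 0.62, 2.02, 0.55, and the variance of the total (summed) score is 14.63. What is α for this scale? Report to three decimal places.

α = 0.740

Σσ²ᵢ = 1.99 + 0.79 + 0.62 + 2.02 + 0.55 = 5.97
α = (k/(k−1))·(1 − Σσ²ᵢ/σ²_T) = (5/4)·(1 − 5.97/14.63) = 0.740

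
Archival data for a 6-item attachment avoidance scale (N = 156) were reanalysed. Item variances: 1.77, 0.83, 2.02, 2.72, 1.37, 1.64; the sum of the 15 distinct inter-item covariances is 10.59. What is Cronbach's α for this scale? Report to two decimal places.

Σσ²ᵢ = 1.77 + 0.83 + 2.02 + 2.72 + 1.37 + 1.64 = 10.35
Sum of distinct covariances = 10.59
σ²_T = Σσ²ᵢ + 2·Σcov = 10.35 + 2 × 10.59 = 31.53
α = (6/5)·(1 − 10.35/31.53) = 0.81

α = 0.81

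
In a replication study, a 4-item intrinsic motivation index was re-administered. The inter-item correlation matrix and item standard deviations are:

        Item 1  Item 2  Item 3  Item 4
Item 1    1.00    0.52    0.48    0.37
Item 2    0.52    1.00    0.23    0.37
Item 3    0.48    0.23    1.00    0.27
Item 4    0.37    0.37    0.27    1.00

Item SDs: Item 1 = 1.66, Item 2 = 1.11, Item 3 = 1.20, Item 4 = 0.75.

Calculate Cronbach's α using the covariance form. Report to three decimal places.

Cronbach's α = 0.692

Σσ²ᵢ = 1.66² + 1.11² + 1.20² + 0.75² = 5.9902
Covariances σ_ij = r_ij · s_i · s_j:
  σ(Item 1,Item 2) = 0.52 × 1.66 × 1.11 = 0.9582
  σ(Item 1,Item 3) = 0.48 × 1.66 × 1.20 = 0.9562
  σ(Item 1,Item 4) = 0.37 × 1.66 × 0.75 = 0.4607
  σ(Item 2,Item 3) = 0.23 × 1.11 × 1.20 = 0.3064
  σ(Item 2,Item 4) = 0.37 × 1.11 × 0.75 = 0.3080
  σ(Item 3,Item 4) = 0.27 × 1.20 × 0.75 = 0.2430
σ²_T = Σσ²ᵢ + 2·Σσ_ij = 5.9902 + 2 × 3.2325 = 12.4552
α = (4/3)·(1 − 5.9902/12.4552) = 0.692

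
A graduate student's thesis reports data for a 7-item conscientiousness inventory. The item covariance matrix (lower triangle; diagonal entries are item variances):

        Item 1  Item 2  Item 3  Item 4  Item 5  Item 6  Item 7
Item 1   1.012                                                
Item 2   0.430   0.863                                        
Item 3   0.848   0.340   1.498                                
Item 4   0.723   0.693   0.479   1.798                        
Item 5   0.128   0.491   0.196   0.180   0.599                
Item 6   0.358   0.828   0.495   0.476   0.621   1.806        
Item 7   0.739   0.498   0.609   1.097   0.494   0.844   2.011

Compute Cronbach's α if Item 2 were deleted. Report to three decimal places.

Cronbach's α = 0.786

Remaining items: Item 1, Item 3, Item 4, Item 5, Item 6, Item 7 (k = 6).
Σσ²ᵢ = 1.012 + 1.498 + 1.798 + 0.599 + 1.806 + 2.011 = 8.724
σ²_total = 8.724 + 2 × 8.287 = 25.298
α (item deleted) = (6/5)·(1 − 8.724/25.298) = 0.786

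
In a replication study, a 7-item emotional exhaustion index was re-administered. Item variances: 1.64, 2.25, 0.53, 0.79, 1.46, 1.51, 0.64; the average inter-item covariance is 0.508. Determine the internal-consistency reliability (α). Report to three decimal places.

ΣVar(i) = 1.64 + 2.25 + 0.53 + 0.79 + 1.46 + 1.51 + 0.64 = 8.82
Sum of the 21 distinct covariances = 21 × 0.508 = 10.668
Var(T) = ΣVar(i) + 2·Σcov = 8.82 + 2 × 10.668 = 30.156
α = (7/6)·(1 − 8.82/30.156) = 0.825

α = 0.825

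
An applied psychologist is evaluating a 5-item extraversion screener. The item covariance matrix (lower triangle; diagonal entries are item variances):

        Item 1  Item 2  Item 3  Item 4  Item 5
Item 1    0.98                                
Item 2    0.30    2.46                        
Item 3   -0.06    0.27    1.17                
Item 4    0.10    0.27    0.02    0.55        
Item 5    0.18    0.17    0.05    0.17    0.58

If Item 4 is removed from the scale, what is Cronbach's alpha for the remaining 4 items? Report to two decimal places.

Remaining items: Item 1, Item 2, Item 3, Item 5 (k = 4).
sum of item variances = 0.98 + 2.46 + 1.17 + 0.58 = 5.19
total variance = 5.19 + 2 × 0.91 = 7.01
α (item deleted) = (4/3)·(1 − 5.19/7.01) = 0.35

α = 0.35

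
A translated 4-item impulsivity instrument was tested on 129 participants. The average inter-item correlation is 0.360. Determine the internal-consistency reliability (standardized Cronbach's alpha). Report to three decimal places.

standardized Cronbach's alpha = 0.692

Standardized α = k·r̄ / (1 + (k−1)·r̄) = 4 × 0.360 / (1 + 3 × 0.360)
  = 1.4400 / 2.0800 = 0.692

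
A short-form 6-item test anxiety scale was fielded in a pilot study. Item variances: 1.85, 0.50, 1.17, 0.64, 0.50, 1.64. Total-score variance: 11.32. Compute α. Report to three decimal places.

sum of item variances = 1.85 + 0.50 + 1.17 + 0.64 + 0.50 + 1.64 = 6.30
α = (k/(k−1))·(1 − sum of item variances/σ²_total) = (6/5)·(1 − 6.30/11.32) = 0.532

α = 0.532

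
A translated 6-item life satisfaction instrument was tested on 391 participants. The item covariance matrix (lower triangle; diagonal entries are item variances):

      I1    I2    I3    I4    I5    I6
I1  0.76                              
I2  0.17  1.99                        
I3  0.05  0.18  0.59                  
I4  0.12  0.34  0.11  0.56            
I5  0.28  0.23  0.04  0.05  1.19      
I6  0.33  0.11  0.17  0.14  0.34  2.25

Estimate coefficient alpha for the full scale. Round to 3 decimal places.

Σσ²ᵢ = 0.76 + 1.99 + 0.59 + 0.56 + 1.19 + 2.25 = 7.34
Sum of off-diagonal covariances = 2.66
Var(T) = 7.34 + 2 × 2.66 = 12.66
α = (k/(k−1))·(1 − Σσ²ᵢ/Var(T)) = (6/5)·(1 − 7.34/12.66) = 0.504

α = 0.504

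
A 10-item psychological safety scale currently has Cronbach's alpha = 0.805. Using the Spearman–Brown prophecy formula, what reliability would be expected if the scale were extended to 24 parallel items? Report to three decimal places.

predicted reliability = 0.908

Length factor m = 24/10 = 2.4000
α' = m·α / (1 + (m−1)·α)
   = 24/10 × 0.805 / (1 + (24/10 − 1) × 0.805)
   = 1.9320 / 2.1270 = 0.908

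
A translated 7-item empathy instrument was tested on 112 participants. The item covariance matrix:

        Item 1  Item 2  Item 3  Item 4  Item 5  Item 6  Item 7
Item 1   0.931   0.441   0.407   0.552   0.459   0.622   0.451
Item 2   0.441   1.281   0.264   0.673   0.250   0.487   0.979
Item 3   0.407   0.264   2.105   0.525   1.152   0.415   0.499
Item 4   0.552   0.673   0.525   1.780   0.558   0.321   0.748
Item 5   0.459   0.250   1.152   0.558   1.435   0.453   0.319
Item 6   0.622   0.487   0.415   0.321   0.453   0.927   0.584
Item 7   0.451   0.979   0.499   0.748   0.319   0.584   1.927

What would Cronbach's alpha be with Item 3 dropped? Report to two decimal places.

α = 0.79

Remaining items: Item 1, Item 2, Item 4, Item 5, Item 6, Item 7 (k = 6).
sum of item variances = 0.931 + 1.281 + 1.780 + 1.435 + 0.927 + 1.927 = 8.281
σ²_total = 8.281 + 2 × 7.897 = 24.075
α (item deleted) = (6/5)·(1 − 8.281/24.075) = 0.79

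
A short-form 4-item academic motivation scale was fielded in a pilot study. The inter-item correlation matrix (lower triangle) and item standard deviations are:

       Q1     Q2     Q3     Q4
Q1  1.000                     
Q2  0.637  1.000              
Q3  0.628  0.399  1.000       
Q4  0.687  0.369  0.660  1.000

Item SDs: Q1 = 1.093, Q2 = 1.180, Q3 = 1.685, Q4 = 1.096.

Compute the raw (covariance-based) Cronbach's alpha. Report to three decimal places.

Cronbach's alpha = 0.820

Σσ²ᵢ = 1.093² + 1.180² + 1.685² + 1.096² = 6.6275
Covariances σ_ij = r_ij · s_i · s_j:
  σ(Q1,Q2) = 0.637 × 1.093 × 1.180 = 0.8216
  σ(Q1,Q3) = 0.628 × 1.093 × 1.685 = 1.1566
  σ(Q1,Q4) = 0.687 × 1.093 × 1.096 = 0.8230
  σ(Q2,Q3) = 0.399 × 1.180 × 1.685 = 0.7933
  σ(Q2,Q4) = 0.369 × 1.180 × 1.096 = 0.4772
  σ(Q3,Q4) = 0.660 × 1.685 × 1.096 = 1.2189
σ²_T = Σσ²ᵢ + 2·Σσ_ij = 6.6275 + 2 × 5.2906 = 17.2087
α = (4/3)·(1 − 6.6275/17.2087) = 0.820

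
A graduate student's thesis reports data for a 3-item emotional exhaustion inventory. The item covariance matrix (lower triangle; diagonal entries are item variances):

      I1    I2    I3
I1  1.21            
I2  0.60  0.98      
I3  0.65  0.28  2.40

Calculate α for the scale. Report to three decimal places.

ΣVar(i) = 1.21 + 0.98 + 2.40 = 4.59
Sum of off-diagonal covariances = 1.53
σ²_total = 4.59 + 2 × 1.53 = 7.65
α = (k/(k−1))·(1 − ΣVar(i)/σ²_total) = (3/2)·(1 − 4.59/7.65) = 0.600

α = 0.600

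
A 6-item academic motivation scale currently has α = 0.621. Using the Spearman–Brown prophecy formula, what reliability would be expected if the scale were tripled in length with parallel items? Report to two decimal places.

Length factor m = 3
α' = m·α / (1 + (m−1)·α)
   = 3 × 0.621 / (1 + (3 − 1) × 0.621)
   = 1.8630 / 2.2420 = 0.83

predicted reliability = 0.83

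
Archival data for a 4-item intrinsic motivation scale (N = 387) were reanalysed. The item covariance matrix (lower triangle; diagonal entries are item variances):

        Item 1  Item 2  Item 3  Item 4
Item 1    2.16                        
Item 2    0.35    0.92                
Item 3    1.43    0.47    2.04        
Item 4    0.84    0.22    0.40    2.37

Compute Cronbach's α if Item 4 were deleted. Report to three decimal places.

Cronbach's α = 0.702

Remaining items: Item 1, Item 2, Item 3 (k = 3).
Σσ²ᵢ = 2.16 + 0.92 + 2.04 = 5.12
Var(T) = 5.12 + 2 × 2.25 = 9.62
α (item deleted) = (3/2)·(1 − 5.12/9.62) = 0.702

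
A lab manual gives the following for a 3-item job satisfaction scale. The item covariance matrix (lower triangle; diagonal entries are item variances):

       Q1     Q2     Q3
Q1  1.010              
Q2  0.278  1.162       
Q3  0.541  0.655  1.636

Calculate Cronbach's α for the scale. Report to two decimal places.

Σσᵢ² = 1.010 + 1.162 + 1.636 = 3.808
Sum of off-diagonal covariances = 1.474
total variance = 3.808 + 2 × 1.474 = 6.756
α = (k/(k−1))·(1 − Σσᵢ²/total variance) = (3/2)·(1 − 3.808/6.756) = 0.65

α = 0.65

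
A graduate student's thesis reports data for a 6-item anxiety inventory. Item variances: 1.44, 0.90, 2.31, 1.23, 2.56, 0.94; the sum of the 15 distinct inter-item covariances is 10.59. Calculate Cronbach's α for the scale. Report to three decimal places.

Σσ²ᵢ = 1.44 + 0.90 + 2.31 + 1.23 + 2.56 + 0.94 = 9.38
Sum of distinct covariances = 10.59
σ²_T = Σσ²ᵢ + 2·Σcov = 9.38 + 2 × 10.59 = 30.56
α = (6/5)·(1 − 9.38/30.56) = 0.832

α = 0.832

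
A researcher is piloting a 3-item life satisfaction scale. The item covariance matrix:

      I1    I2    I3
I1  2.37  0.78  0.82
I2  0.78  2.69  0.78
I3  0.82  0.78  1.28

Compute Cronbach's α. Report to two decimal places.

Cronbach's α = 0.64

Σσ²ᵢ = 2.37 + 2.69 + 1.28 = 6.34
Sum of the distinct covariances = 2.38
total variance = 6.34 + 2 × 2.38 = 11.10
α = (k/(k−1))·(1 − Σσ²ᵢ/total variance) = (3/2)·(1 − 6.34/11.10) = 0.64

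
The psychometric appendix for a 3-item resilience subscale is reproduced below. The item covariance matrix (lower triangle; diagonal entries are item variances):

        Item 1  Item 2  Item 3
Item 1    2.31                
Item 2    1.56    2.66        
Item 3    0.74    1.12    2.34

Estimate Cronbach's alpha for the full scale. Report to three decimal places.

ΣVar(i) = 2.31 + 2.66 + 2.34 = 7.31
Sum of the distinct covariances = 3.42
Var(T) = 7.31 + 2 × 3.42 = 14.15
α = (k/(k−1))·(1 − ΣVar(i)/Var(T)) = (3/2)·(1 − 7.31/14.15) = 0.725

Cronbach's alpha = 0.725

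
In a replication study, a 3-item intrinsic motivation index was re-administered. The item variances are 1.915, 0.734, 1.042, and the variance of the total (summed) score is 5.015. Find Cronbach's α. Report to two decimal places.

Σσᵢ² = 1.915 + 0.734 + 1.042 = 3.691
α = (k/(k−1))·(1 − Σσᵢ²/total variance) = (3/2)·(1 − 3.691/5.015) = 0.40

α = 0.40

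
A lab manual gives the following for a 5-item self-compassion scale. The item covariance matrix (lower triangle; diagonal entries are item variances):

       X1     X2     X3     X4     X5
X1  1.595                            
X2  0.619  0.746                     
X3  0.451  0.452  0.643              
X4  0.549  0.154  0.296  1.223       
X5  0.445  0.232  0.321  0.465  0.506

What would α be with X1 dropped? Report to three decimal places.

α = 0.736

Remaining items: X2, X3, X4, X5 (k = 4).
ΣVar(i) = 0.746 + 0.643 + 1.223 + 0.506 = 3.118
σ²_total = 3.118 + 2 × 1.920 = 6.958
α (item deleted) = (4/3)·(1 − 3.118/6.958) = 0.736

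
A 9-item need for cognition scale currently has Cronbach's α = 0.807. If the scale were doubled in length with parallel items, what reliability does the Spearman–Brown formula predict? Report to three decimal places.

predicted reliability = 0.893

Length factor m = 2
α' = m·α / (1 + (m−1)·α)
   = 2 × 0.807 / (1 + (2 − 1) × 0.807)
   = 1.6140 / 1.8070 = 0.893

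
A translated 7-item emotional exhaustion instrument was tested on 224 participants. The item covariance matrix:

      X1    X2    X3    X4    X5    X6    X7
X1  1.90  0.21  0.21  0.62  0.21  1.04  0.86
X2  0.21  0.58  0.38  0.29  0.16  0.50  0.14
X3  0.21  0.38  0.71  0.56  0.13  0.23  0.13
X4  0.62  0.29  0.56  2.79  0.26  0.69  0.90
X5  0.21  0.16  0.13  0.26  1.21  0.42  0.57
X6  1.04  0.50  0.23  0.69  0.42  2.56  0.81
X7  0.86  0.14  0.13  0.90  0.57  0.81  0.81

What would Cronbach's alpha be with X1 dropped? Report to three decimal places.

Cronbach's alpha = 0.705

Remaining items: X2, X3, X4, X5, X6, X7 (k = 6).
ΣVar(i) = 0.58 + 0.71 + 2.79 + 1.21 + 2.56 + 0.81 = 8.66
total variance = 8.66 + 2 × 6.17 = 21.00
α (item deleted) = (6/5)·(1 − 8.66/21.00) = 0.705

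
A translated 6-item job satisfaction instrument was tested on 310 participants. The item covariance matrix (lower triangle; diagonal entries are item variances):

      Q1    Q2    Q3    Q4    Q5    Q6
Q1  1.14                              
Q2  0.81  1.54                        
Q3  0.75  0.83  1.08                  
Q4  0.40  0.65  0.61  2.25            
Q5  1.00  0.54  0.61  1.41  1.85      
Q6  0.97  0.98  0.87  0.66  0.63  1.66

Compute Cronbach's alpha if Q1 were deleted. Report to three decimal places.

α = 0.813

Remaining items: Q2, Q3, Q4, Q5, Q6 (k = 5).
sum of item variances = 1.54 + 1.08 + 2.25 + 1.85 + 1.66 = 8.38
σ²_T = 8.38 + 2 × 7.79 = 23.96
α (item deleted) = (5/4)·(1 − 8.38/23.96) = 0.813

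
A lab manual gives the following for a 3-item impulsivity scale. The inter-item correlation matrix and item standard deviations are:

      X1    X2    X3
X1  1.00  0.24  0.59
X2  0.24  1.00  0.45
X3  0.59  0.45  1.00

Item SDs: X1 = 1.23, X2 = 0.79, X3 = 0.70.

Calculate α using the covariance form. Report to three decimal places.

α = 0.645

Σσ²ᵢ = 1.23² + 0.79² + 0.70² = 2.6270
Covariances σ_ij = r_ij · s_i · s_j:
  σ(X1,X2) = 0.24 × 1.23 × 0.79 = 0.2332
  σ(X1,X3) = 0.59 × 1.23 × 0.70 = 0.5080
  σ(X2,X3) = 0.45 × 0.79 × 0.70 = 0.2489
σ²_T = Σσ²ᵢ + 2·Σσ_ij = 2.6270 + 2 × 0.9901 = 4.6072
α = (3/2)·(1 − 2.6270/4.6072) = 0.645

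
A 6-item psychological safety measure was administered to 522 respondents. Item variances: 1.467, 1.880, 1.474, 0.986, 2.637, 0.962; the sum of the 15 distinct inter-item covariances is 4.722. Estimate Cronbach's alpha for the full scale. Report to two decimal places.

Cronbach's alpha = 0.60

Σσ²ᵢ = 1.467 + 1.880 + 1.474 + 0.986 + 2.637 + 0.962 = 9.406
Sum of distinct covariances = 4.722
Var(T) = Σσ²ᵢ + 2·Σcov = 9.406 + 2 × 4.722 = 18.850
α = (6/5)·(1 − 9.406/18.850) = 0.60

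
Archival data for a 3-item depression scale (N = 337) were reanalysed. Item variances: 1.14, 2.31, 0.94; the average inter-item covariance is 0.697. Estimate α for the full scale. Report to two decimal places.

sum of item variances = 1.14 + 2.31 + 0.94 = 4.39
Sum of the 3 distinct covariances = 3 × 0.697 = 2.091
total variance = sum of item variances + 2·Σcov = 4.39 + 2 × 2.091 = 8.572
α = (3/2)·(1 − 4.39/8.572) = 0.73

α = 0.73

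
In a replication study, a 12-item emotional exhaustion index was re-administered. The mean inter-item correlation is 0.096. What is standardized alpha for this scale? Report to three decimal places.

Standardized α = k·r̄ / (1 + (k−1)·r̄) = 12 × 0.096 / (1 + 11 × 0.096)
  = 1.1520 / 2.0560 = 0.560

standardized alpha = 0.560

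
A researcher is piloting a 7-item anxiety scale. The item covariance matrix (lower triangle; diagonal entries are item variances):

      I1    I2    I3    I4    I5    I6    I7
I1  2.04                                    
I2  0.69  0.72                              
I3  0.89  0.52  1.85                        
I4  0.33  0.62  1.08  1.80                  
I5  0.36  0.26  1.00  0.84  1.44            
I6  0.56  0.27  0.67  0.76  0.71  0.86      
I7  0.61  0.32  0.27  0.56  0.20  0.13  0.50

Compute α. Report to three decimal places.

α = 0.836

sum of item variances = 2.04 + 0.72 + 1.85 + 1.80 + 1.44 + 0.86 + 0.50 = 9.21
Sum of the distinct covariances = 11.65
total variance = 9.21 + 2 × 11.65 = 32.51
α = (k/(k−1))·(1 − sum of item variances/total variance) = (7/6)·(1 − 9.21/32.51) = 0.836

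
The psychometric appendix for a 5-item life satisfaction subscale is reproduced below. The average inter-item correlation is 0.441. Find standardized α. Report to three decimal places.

Standardized α = k·r̄ / (1 + (k−1)·r̄) = 5 × 0.441 / (1 + 4 × 0.441)
  = 2.2050 / 2.7640 = 0.798

standardized α = 0.798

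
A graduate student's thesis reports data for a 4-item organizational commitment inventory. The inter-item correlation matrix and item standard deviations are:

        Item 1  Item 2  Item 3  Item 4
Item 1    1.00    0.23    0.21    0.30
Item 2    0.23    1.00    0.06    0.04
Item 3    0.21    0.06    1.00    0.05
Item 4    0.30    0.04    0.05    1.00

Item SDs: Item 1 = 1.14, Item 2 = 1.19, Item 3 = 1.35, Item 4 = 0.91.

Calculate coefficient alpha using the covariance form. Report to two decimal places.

coefficient alpha = 0.40

Σσ²ᵢ = 1.14² + 1.19² + 1.35² + 0.91² = 5.3663
Covariances σ_ij = r_ij · s_i · s_j:
  σ(Item 1,Item 2) = 0.23 × 1.14 × 1.19 = 0.3120
  σ(Item 1,Item 3) = 0.21 × 1.14 × 1.35 = 0.3232
  σ(Item 1,Item 4) = 0.30 × 1.14 × 0.91 = 0.3112
  σ(Item 2,Item 3) = 0.06 × 1.19 × 1.35 = 0.0964
  σ(Item 2,Item 4) = 0.04 × 1.19 × 0.91 = 0.0433
  σ(Item 3,Item 4) = 0.05 × 1.35 × 0.91 = 0.0614
σ²_T = Σσ²ᵢ + 2·Σσ_ij = 5.3663 + 2 × 1.1475 = 7.6613
α = (4/3)·(1 − 5.3663/7.6613) = 0.40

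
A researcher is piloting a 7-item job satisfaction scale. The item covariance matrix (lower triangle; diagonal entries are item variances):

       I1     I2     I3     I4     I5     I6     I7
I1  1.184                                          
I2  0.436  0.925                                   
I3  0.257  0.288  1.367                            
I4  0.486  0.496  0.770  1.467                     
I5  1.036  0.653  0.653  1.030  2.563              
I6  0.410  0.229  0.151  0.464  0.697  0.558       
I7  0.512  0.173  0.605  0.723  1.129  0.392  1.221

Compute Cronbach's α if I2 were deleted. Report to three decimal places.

α = 0.828

Remaining items: I1, I3, I4, I5, I6, I7 (k = 6).
Σσ²ᵢ = 1.184 + 1.367 + 1.467 + 2.563 + 0.558 + 1.221 = 8.360
σ²_T = 8.360 + 2 × 9.315 = 26.990
α (item deleted) = (6/5)·(1 − 8.360/26.990) = 0.828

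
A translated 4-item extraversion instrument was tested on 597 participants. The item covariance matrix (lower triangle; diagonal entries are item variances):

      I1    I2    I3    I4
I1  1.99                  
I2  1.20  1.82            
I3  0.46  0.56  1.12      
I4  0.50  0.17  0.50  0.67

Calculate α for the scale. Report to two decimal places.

Σσ²ᵢ = 1.99 + 1.82 + 1.12 + 0.67 = 5.60
Σ_{i<j} σ_ij = 3.39
total variance = 5.60 + 2 × 3.39 = 12.38
α = (k/(k−1))·(1 − Σσ²ᵢ/total variance) = (4/3)·(1 − 5.60/12.38) = 0.73

α = 0.73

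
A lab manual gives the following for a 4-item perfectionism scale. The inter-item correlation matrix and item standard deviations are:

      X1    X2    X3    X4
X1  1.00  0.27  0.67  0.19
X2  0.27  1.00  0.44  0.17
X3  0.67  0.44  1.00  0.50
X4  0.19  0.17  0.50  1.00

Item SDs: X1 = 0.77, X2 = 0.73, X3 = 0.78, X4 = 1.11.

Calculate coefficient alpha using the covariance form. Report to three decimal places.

Σσ²ᵢ = 0.77² + 0.73² + 0.78² + 1.11² = 2.9663
Covariances σ_ij = r_ij · s_i · s_j:
  σ(X1,X2) = 0.27 × 0.77 × 0.73 = 0.1518
  σ(X1,X3) = 0.67 × 0.77 × 0.78 = 0.4024
  σ(X1,X4) = 0.19 × 0.77 × 1.11 = 0.1624
  σ(X2,X3) = 0.44 × 0.73 × 0.78 = 0.2505
  σ(X2,X4) = 0.17 × 0.73 × 1.11 = 0.1378
  σ(X3,X4) = 0.50 × 0.78 × 1.11 = 0.4329
σ²_T = Σσ²ᵢ + 2·Σσ_ij = 2.9663 + 2 × 1.5378 = 6.0419
α = (4/3)·(1 − 2.9663/6.0419) = 0.679

coefficient alpha = 0.679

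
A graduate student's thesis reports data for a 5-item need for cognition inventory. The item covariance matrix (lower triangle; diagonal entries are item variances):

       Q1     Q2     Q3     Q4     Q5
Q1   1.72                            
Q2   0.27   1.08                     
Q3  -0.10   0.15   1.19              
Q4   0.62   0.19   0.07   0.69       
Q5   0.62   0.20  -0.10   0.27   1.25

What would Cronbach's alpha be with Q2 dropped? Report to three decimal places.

Remaining items: Q1, Q3, Q4, Q5 (k = 4).
Σσᵢ² = 1.72 + 1.19 + 0.69 + 1.25 = 4.85
σ²_total = 4.85 + 2 × 1.38 = 7.61
α (item deleted) = (4/3)·(1 − 4.85/7.61) = 0.484

α = 0.484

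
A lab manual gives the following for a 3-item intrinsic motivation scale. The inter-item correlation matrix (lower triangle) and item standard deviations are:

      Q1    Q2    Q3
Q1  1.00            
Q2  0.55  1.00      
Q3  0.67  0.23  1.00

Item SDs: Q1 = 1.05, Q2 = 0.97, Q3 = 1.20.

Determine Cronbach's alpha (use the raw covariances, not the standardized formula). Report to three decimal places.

α = 0.735

Σσ²ᵢ = 1.05² + 0.97² + 1.20² = 3.4834
Covariances σ_ij = r_ij · s_i · s_j:
  σ(Q1,Q2) = 0.55 × 1.05 × 0.97 = 0.5602
  σ(Q1,Q3) = 0.67 × 1.05 × 1.20 = 0.8442
  σ(Q2,Q3) = 0.23 × 0.97 × 1.20 = 0.2677
σ²_T = Σσ²ᵢ + 2·Σσ_ij = 3.4834 + 2 × 1.6721 = 6.8276
α = (3/2)·(1 − 3.4834/6.8276) = 0.735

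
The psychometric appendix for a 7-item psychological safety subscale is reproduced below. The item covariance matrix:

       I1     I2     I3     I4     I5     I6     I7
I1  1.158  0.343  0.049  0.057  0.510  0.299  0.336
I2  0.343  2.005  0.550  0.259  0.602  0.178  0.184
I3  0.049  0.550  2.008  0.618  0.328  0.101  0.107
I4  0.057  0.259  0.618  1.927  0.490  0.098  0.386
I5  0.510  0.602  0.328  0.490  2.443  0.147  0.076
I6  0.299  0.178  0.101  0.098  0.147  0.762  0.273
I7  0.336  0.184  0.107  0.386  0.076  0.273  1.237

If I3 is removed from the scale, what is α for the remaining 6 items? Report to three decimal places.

Remaining items: I1, I2, I4, I5, I6, I7 (k = 6).
sum of item variances = 1.158 + 2.005 + 1.927 + 2.443 + 0.762 + 1.237 = 9.532
σ²_T = 9.532 + 2 × 4.238 = 18.008
α (item deleted) = (6/5)·(1 − 9.532/18.008) = 0.565

α = 0.565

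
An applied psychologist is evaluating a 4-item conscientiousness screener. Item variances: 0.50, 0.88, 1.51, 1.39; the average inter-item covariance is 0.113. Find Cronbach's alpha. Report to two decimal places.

Σσᵢ² = 0.50 + 0.88 + 1.51 + 1.39 = 4.28
Sum of the 6 distinct covariances = 6 × 0.113 = 0.678
Var(T) = Σσᵢ² + 2·Σcov = 4.28 + 2 × 0.678 = 5.636
α = (4/3)·(1 − 4.28/5.636) = 0.32

α = 0.32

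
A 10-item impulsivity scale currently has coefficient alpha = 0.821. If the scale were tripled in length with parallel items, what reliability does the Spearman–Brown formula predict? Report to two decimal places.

predicted reliability = 0.93

Length factor m = 3
α' = m·α / (1 + (m−1)·α)
   = 3 × 0.821 / (1 + (3 − 1) × 0.821)
   = 2.4630 / 2.6420 = 0.93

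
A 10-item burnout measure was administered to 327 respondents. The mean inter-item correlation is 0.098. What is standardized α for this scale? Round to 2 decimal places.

standardized α = 0.52

Standardized α = k·r̄ / (1 + (k−1)·r̄) = 10 × 0.098 / (1 + 9 × 0.098)
  = 0.9800 / 1.8820 = 0.52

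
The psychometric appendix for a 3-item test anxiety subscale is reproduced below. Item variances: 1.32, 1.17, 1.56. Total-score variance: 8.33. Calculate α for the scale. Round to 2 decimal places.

α = 0.77

sum of item variances = 1.32 + 1.17 + 1.56 = 4.05
α = (k/(k−1))·(1 − sum of item variances/total variance) = (3/2)·(1 − 4.05/8.33) = 0.77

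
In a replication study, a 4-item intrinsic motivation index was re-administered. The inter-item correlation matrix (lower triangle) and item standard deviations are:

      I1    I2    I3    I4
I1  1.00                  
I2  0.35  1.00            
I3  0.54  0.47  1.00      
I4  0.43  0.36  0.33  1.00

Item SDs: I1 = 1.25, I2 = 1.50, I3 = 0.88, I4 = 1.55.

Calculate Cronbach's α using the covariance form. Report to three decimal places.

Σσ²ᵢ = 1.25² + 1.50² + 0.88² + 1.55² = 6.9894
Covariances σ_ij = r_ij · s_i · s_j:
  σ(I1,I2) = 0.35 × 1.25 × 1.50 = 0.6562
  σ(I1,I3) = 0.54 × 1.25 × 0.88 = 0.5940
  σ(I1,I4) = 0.43 × 1.25 × 1.55 = 0.8331
  σ(I2,I3) = 0.47 × 1.50 × 0.88 = 0.6204
  σ(I2,I4) = 0.36 × 1.50 × 1.55 = 0.8370
  σ(I3,I4) = 0.33 × 0.88 × 1.55 = 0.4501
σ²_T = Σσ²ᵢ + 2·Σσ_ij = 6.9894 + 2 × 3.9908 = 14.9710
α = (4/3)·(1 − 6.9894/14.9710) = 0.711

α = 0.711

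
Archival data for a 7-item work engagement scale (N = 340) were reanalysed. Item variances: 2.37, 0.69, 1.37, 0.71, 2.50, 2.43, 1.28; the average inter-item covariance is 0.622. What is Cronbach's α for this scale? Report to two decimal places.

Σσᵢ² = 2.37 + 0.69 + 1.37 + 0.71 + 2.50 + 2.43 + 1.28 = 11.35
Sum of the 21 distinct covariances = 21 × 0.622 = 13.062
σ²_total = Σσᵢ² + 2·Σcov = 11.35 + 2 × 13.062 = 37.474
α = (7/6)·(1 − 11.35/37.474) = 0.81

Cronbach's α = 0.81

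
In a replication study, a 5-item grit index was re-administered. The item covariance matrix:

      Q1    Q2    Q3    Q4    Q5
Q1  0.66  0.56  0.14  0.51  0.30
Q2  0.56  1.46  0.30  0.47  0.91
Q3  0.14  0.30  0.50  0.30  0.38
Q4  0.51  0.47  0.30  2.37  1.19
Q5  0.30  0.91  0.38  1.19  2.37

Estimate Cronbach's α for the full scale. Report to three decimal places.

ΣVar(i) = 0.66 + 1.46 + 0.50 + 2.37 + 2.37 = 7.36
Σ_{i<j} σ_ij = 5.06
total variance = 7.36 + 2 × 5.06 = 17.48
α = (k/(k−1))·(1 − ΣVar(i)/total variance) = (5/4)·(1 − 7.36/17.48) = 0.724

Cronbach's α = 0.724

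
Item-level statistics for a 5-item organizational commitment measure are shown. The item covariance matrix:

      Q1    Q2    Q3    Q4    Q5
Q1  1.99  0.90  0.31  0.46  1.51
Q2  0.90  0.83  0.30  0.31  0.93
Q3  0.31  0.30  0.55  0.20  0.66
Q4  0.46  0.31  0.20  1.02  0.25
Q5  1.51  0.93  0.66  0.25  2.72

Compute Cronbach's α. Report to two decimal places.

α = 0.78

sum of item variances = 1.99 + 0.83 + 0.55 + 1.02 + 2.72 = 7.11
Sum of the distinct covariances = 5.83
σ²_T = 7.11 + 2 × 5.83 = 18.77
α = (k/(k−1))·(1 − sum of item variances/σ²_T) = (5/4)·(1 − 7.11/18.77) = 0.78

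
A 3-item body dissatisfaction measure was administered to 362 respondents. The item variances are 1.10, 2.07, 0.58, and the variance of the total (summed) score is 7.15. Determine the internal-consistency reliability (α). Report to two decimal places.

α = 0.71

Σσᵢ² = 1.10 + 2.07 + 0.58 = 3.75
α = (k/(k−1))·(1 − Σσᵢ²/σ²_T) = (3/2)·(1 − 3.75/7.15) = 0.71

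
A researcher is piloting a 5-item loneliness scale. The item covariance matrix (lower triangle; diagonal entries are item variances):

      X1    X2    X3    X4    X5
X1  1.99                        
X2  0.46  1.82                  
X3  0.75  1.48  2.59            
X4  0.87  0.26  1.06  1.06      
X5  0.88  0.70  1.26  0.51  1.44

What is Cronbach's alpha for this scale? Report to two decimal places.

Cronbach's alpha = 0.81

sum of item variances = 1.99 + 1.82 + 2.59 + 1.06 + 1.44 = 8.90
Sum of off-diagonal covariances = 8.23
Var(T) = 8.90 + 2 × 8.23 = 25.36
α = (k/(k−1))·(1 − sum of item variances/Var(T)) = (5/4)·(1 − 8.90/25.36) = 0.81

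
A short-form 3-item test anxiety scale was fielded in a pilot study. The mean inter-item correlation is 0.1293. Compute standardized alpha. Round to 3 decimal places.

Standardized α = k·r̄ / (1 + (k−1)·r̄) = 3 × 0.1293 / (1 + 2 × 0.1293)
  = 0.3879 / 1.2586 = 0.308

standardized alpha = 0.308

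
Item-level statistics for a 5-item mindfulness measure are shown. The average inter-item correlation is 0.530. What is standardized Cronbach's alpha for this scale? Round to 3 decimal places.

standardized Cronbach's alpha = 0.849

Standardized α = k·r̄ / (1 + (k−1)·r̄) = 5 × 0.530 / (1 + 4 × 0.530)
  = 2.6500 / 3.1200 = 0.849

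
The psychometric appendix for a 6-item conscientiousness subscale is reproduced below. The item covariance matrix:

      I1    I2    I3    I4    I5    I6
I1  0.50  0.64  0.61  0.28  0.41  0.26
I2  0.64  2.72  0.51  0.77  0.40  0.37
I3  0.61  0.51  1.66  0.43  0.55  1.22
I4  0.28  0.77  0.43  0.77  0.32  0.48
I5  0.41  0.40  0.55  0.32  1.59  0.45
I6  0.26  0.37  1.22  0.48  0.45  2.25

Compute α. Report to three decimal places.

α = 0.742

Σσ²ᵢ = 0.50 + 2.72 + 1.66 + 0.77 + 1.59 + 2.25 = 9.49
Σ_{i<j} σ_ij = 7.70
σ²_total = 9.49 + 2 × 7.70 = 24.89
α = (k/(k−1))·(1 − Σσ²ᵢ/σ²_total) = (6/5)·(1 − 9.49/24.89) = 0.742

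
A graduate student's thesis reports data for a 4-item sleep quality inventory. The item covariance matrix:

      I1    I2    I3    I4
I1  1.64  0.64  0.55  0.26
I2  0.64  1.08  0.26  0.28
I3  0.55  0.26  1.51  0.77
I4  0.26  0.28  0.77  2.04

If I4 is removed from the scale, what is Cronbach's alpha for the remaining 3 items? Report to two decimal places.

Cronbach's alpha = 0.61

Remaining items: I1, I2, I3 (k = 3).
Σσᵢ² = 1.64 + 1.08 + 1.51 = 4.23
σ²_T = 4.23 + 2 × 1.45 = 7.13
α (item deleted) = (3/2)·(1 − 4.23/7.13) = 0.61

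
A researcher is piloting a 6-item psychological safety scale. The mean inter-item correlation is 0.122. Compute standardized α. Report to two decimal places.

Standardized α = k·r̄ / (1 + (k−1)·r̄) = 6 × 0.122 / (1 + 5 × 0.122)
  = 0.7320 / 1.6100 = 0.45

standardized α = 0.45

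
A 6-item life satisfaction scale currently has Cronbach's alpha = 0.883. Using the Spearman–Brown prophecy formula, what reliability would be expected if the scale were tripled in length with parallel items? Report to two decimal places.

Length factor m = 3
α' = m·α / (1 + (m−1)·α)
   = 3 × 0.883 / (1 + (3 − 1) × 0.883)
   = 2.6490 / 2.7660 = 0.96

predicted reliability = 0.96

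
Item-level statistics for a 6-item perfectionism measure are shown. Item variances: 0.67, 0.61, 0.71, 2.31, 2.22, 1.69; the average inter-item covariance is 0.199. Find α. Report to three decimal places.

α = 0.505

Σσ²ᵢ = 0.67 + 0.61 + 0.71 + 2.31 + 2.22 + 1.69 = 8.21
Sum of the 15 distinct covariances = 15 × 0.199 = 2.985
Var(T) = Σσ²ᵢ + 2·Σcov = 8.21 + 2 × 2.985 = 14.180
α = (6/5)·(1 − 8.21/14.180) = 0.505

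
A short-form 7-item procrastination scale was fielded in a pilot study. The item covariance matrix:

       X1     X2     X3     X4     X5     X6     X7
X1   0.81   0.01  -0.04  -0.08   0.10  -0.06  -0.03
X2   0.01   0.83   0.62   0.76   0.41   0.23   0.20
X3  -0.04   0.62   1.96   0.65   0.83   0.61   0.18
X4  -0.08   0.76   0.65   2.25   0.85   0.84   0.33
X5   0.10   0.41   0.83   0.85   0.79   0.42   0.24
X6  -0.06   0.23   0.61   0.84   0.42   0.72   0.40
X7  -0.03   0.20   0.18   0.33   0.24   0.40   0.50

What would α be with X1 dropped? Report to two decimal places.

α = 0.82

Remaining items: X2, X3, X4, X5, X6, X7 (k = 6).
sum of item variances = 0.83 + 1.96 + 2.25 + 0.79 + 0.72 + 0.50 = 7.05
Var(T) = 7.05 + 2 × 7.57 = 22.19
α (item deleted) = (6/5)·(1 − 7.05/22.19) = 0.82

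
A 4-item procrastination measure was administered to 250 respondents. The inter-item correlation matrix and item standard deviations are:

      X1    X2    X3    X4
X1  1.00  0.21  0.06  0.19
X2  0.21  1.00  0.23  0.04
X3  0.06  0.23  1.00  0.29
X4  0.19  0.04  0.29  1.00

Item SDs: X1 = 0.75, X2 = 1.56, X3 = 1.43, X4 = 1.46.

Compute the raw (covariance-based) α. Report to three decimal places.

α = 0.434

Σσ²ᵢ = 0.75² + 1.56² + 1.43² + 1.46² = 7.1726
Covariances σ_ij = r_ij · s_i · s_j:
  σ(X1,X2) = 0.21 × 0.75 × 1.56 = 0.2457
  σ(X1,X3) = 0.06 × 0.75 × 1.43 = 0.0643
  σ(X1,X4) = 0.19 × 0.75 × 1.46 = 0.2081
  σ(X2,X3) = 0.23 × 1.56 × 1.43 = 0.5131
  σ(X2,X4) = 0.04 × 1.56 × 1.46 = 0.0911
  σ(X3,X4) = 0.29 × 1.43 × 1.46 = 0.6055
σ²_T = Σσ²ᵢ + 2·Σσ_ij = 7.1726 + 2 × 1.7278 = 10.6282
α = (4/3)·(1 − 7.1726/10.6282) = 0.434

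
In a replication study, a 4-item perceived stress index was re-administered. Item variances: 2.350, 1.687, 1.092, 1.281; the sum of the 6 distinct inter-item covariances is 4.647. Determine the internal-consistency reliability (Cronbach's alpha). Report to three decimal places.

α = 0.789

Σσᵢ² = 2.350 + 1.687 + 1.092 + 1.281 = 6.410
Sum of distinct covariances = 4.647
total variance = Σσᵢ² + 2·Σcov = 6.410 + 2 × 4.647 = 15.704
α = (4/3)·(1 − 6.410/15.704) = 0.789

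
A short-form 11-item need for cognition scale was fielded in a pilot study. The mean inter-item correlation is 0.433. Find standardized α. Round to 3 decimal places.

α = 0.894

Standardized α = k·r̄ / (1 + (k−1)·r̄) = 11 × 0.433 / (1 + 10 × 0.433)
  = 4.7630 / 5.3300 = 0.894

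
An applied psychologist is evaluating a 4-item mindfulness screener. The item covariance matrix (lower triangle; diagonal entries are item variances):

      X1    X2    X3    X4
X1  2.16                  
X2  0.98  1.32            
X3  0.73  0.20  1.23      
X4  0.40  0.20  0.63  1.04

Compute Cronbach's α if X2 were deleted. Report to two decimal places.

Cronbach's α = 0.66

Remaining items: X1, X3, X4 (k = 3).
sum of item variances = 2.16 + 1.23 + 1.04 = 4.43
Var(T) = 4.43 + 2 × 1.76 = 7.95
α (item deleted) = (3/2)·(1 − 4.43/7.95) = 0.66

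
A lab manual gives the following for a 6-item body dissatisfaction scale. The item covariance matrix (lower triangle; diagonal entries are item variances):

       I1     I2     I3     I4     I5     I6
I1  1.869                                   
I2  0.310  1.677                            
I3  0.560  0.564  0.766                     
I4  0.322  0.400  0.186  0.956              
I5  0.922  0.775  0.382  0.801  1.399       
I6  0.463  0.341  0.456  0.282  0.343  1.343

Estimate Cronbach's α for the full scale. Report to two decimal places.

ΣVar(i) = 1.869 + 1.677 + 0.766 + 0.956 + 1.399 + 1.343 = 8.010
Σ_{i<j} σ_ij = 7.107
σ²_T = 8.010 + 2 × 7.107 = 22.224
α = (k/(k−1))·(1 − ΣVar(i)/σ²_T) = (6/5)·(1 − 8.010/22.224) = 0.77

Cronbach's α = 0.77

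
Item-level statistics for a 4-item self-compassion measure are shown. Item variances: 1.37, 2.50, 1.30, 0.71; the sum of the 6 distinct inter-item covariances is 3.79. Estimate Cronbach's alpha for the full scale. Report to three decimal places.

ΣVar(i) = 1.37 + 2.50 + 1.30 + 0.71 = 5.88
Sum of distinct covariances = 3.79
Var(T) = ΣVar(i) + 2·Σcov = 5.88 + 2 × 3.79 = 13.46
α = (4/3)·(1 − 5.88/13.46) = 0.751

Cronbach's alpha = 0.751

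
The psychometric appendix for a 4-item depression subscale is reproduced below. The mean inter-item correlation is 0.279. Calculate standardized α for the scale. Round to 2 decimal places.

Standardized α = k·r̄ / (1 + (k−1)·r̄) = 4 × 0.279 / (1 + 3 × 0.279)
  = 1.1160 / 1.8370 = 0.61

standardized α = 0.61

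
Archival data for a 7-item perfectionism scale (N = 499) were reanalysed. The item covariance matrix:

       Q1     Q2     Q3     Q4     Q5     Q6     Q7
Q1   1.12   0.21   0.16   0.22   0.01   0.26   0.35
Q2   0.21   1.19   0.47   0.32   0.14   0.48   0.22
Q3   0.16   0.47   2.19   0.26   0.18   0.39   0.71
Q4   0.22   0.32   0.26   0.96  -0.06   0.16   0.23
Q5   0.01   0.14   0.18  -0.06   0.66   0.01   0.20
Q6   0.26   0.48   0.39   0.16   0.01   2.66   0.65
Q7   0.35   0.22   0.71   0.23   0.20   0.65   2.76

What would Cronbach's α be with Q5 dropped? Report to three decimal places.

α = 0.580

Remaining items: Q1, Q2, Q3, Q4, Q6, Q7 (k = 6).
ΣVar(i) = 1.12 + 1.19 + 2.19 + 0.96 + 2.66 + 2.76 = 10.88
total variance = 10.88 + 2 × 5.09 = 21.06
α (item deleted) = (6/5)·(1 − 10.88/21.06) = 0.580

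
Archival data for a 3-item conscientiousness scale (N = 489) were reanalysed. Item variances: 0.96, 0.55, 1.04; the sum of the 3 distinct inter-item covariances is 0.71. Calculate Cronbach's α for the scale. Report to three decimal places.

sum of item variances = 0.96 + 0.55 + 1.04 = 2.55
Sum of distinct covariances = 0.71
σ²_total = sum of item variances + 2·Σcov = 2.55 + 2 × 0.71 = 3.97
α = (3/2)·(1 − 2.55/3.97) = 0.537

α = 0.537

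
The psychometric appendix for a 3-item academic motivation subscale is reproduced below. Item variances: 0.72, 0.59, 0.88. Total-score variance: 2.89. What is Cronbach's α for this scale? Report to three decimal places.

α = 0.363

sum of item variances = 0.72 + 0.59 + 0.88 = 2.19
α = (k/(k−1))·(1 − sum of item variances/Var(T)) = (3/2)·(1 − 2.19/2.89) = 0.363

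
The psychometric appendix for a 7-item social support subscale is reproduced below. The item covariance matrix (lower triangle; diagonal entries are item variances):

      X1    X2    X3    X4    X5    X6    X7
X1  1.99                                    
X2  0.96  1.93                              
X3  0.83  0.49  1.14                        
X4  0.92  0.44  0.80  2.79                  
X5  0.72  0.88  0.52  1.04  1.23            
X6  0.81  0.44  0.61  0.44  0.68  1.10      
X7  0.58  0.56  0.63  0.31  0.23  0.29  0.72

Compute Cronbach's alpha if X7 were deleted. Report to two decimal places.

α = 0.81

Remaining items: X1, X2, X3, X4, X5, X6 (k = 6).
Σσ²ᵢ = 1.99 + 1.93 + 1.14 + 2.79 + 1.23 + 1.10 = 10.18
total variance = 10.18 + 2 × 10.58 = 31.34
α (item deleted) = (6/5)·(1 − 10.18/31.34) = 0.81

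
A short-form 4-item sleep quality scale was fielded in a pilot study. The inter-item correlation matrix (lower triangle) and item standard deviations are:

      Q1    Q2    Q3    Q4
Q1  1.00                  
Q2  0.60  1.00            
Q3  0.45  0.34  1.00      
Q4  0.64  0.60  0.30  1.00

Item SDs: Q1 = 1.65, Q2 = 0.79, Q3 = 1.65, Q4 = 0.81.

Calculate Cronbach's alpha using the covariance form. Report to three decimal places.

Σσ²ᵢ = 1.65² + 0.79² + 1.65² + 0.81² = 6.7252
Covariances σ_ij = r_ij · s_i · s_j:
  σ(Q1,Q2) = 0.60 × 1.65 × 0.79 = 0.7821
  σ(Q1,Q3) = 0.45 × 1.65 × 1.65 = 1.2251
  σ(Q1,Q4) = 0.64 × 1.65 × 0.81 = 0.8554
  σ(Q2,Q3) = 0.34 × 0.79 × 1.65 = 0.4432
  σ(Q2,Q4) = 0.60 × 0.79 × 0.81 = 0.3839
  σ(Q3,Q4) = 0.30 × 1.65 × 0.81 = 0.4009
σ²_T = Σσ²ᵢ + 2·Σσ_ij = 6.7252 + 2 × 4.0906 = 14.9064
α = (4/3)·(1 − 6.7252/14.9064) = 0.732

α = 0.732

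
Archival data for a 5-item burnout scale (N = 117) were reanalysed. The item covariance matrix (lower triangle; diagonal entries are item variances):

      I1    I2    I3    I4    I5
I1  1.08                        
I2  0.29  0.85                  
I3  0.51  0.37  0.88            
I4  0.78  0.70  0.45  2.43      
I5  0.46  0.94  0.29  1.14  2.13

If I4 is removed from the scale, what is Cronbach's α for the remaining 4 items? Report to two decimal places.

Remaining items: I1, I2, I3, I5 (k = 4).
sum of item variances = 1.08 + 0.85 + 0.88 + 2.13 = 4.94
total variance = 4.94 + 2 × 2.86 = 10.66
α (item deleted) = (4/3)·(1 − 4.94/10.66) = 0.72

α = 0.72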